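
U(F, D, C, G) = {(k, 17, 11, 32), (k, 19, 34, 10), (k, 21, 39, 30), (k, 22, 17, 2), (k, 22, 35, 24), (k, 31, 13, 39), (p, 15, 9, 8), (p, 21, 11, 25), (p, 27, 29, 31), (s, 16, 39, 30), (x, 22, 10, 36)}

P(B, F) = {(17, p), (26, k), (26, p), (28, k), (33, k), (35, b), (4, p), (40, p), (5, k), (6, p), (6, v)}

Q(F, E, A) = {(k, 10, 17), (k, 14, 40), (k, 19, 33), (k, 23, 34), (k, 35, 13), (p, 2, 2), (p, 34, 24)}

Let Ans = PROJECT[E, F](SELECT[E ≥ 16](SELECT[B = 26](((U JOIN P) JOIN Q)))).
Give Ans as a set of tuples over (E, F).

{(19, k), (23, k), (34, p), (35, k)}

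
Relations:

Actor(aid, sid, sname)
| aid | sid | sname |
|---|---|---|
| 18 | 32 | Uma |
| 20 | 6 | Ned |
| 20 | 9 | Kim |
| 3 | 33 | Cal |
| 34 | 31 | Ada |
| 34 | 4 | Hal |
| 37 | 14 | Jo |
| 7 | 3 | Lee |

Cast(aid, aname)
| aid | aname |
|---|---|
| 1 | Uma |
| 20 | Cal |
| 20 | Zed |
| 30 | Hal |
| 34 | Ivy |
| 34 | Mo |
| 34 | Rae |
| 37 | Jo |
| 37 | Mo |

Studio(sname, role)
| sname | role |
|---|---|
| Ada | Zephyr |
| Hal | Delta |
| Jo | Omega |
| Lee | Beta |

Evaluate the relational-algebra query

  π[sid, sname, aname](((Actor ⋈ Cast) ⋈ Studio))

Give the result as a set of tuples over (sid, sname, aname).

{(14, Jo, Jo), (14, Jo, Mo), (31, Ada, Ivy), (31, Ada, Mo), (31, Ada, Rae), (4, Hal, Ivy), (4, Hal, Mo), (4, Hal, Rae)}

Natural join on aid: {(20, 6, Ned, Cal), (20, 6, Ned, Zed), (20, 9, Kim, Cal), (20, 9, Kim, Zed), (34, 31, Ada, Ivy), (34, 31, Ada, Mo), (34, 31, Ada, Rae), (34, 4, Hal, Ivy), (34, 4, Hal, Mo), (34, 4, Hal, Rae), (37, 14, Jo, Jo), (37, 14, Jo, Mo)}
Natural join on sname: {(34, 31, Ada, Ivy, Zephyr), (34, 31, Ada, Mo, Zephyr), (34, 31, Ada, Rae, Zephyr), (34, 4, Hal, Ivy, Delta), (34, 4, Hal, Mo, Delta), (34, 4, Hal, Rae, Delta), (37, 14, Jo, Jo, Omega), (37, 14, Jo, Mo, Omega)}
Keep only column(s) sid, sname, aname: {(14, Jo, Jo), (14, Jo, Mo), (31, Ada, Ivy), (31, Ada, Mo), (31, Ada, Rae), (4, Hal, Ivy), (4, Hal, Mo), (4, Hal, Rae)}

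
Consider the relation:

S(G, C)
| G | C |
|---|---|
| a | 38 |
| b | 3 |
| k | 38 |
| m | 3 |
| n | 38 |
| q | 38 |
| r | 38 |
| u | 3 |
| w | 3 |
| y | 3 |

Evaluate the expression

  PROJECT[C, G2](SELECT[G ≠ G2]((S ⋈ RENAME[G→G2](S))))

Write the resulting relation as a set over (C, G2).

ρ[G→G2]: schema becomes (G2, C); tuples unchanged.
Natural join on C: {(a, 38, a), (a, 38, k), (a, 38, n), (a, 38, q), (a, 38, r), (b, 3, b), (b, 3, m), (b, 3, u), (b, 3, w), (b, 3, y), (k, 38, a), (k, 38, k), (k, 38, n), (k, 38, q), (k, 38, r), (m, 3, b), (m, 3, m), (m, 3, u), (m, 3, w), (m, 3, y), (n, 38, a), (n, 38, k), (n, 38, n), (n, 38, q), (n, 38, r), (q, 38, a), (q, 38, k), (q, 38, n), (q, 38, q), (q, 38, r), (r, 38, a), (r, 38, k), (r, 38, n), (r, 38, q), (r, 38, r), (u, 3, b), (u, 3, m), (u, 3, u), (u, 3, w), (u, 3, y), (w, 3, b), (w, 3, m), (w, 3, u), (w, 3, w), (w, 3, y), (y, 3, b), (y, 3, m), (y, 3, u), (y, 3, w), (y, 3, y)}
Apply σ_{G ≠ G2}; surviving tuples: {(a, 38, k), (a, 38, n), (a, 38, q), (a, 38, r), (b, 3, m), (b, 3, u), (b, 3, w), (b, 3, y), (k, 38, a), (k, 38, n), (k, 38, q), (k, 38, r), (m, 3, b), (m, 3, u), (m, 3, w), (m, 3, y), (n, 38, a), (n, 38, k), (n, 38, q), (n, 38, r), (q, 38, a), (q, 38, k), (q, 38, n), (q, 38, r), (r, 38, a), (r, 38, k), (r, 38, n), (r, 38, q), (u, 3, b), (u, 3, m), (u, 3, w), (u, 3, y), (w, 3, b), (w, 3, m), (w, 3, u), (w, 3, y), (y, 3, b), (y, 3, m), (y, 3, u), (y, 3, w)}
Projecting to C, G2 (30 duplicate(s) eliminated): {(3, b), (3, m), (3, u), (3, w), (3, y), (38, a), (38, k), (38, n), (38, q), (38, r)}

{(3, b), (3, m), (3, u), (3, w), (3, y), (38, a), (38, k), (38, n), (38, q), (38, r)}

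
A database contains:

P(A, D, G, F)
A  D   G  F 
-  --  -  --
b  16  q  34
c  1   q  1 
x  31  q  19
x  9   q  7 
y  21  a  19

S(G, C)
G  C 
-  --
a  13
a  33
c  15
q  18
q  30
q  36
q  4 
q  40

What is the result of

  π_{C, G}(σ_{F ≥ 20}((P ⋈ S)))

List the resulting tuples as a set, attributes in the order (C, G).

P ⋈ S (natural join on G): {(b, 16, q, 34, 18), (b, 16, q, 34, 30), (b, 16, q, 34, 36), (b, 16, q, 34, 4), (b, 16, q, 34, 40), (c, 1, q, 1, 18), (c, 1, q, 1, 30), (c, 1, q, 1, 36), (c, 1, q, 1, 4), (c, 1, q, 1, 40), (x, 31, q, 19, 18), (x, 31, q, 19, 30), (x, 31, q, 19, 36), (x, 31, q, 19, 4), (x, 31, q, 19, 40), (x, 9, q, 7, 18), (x, 9, q, 7, 30), (x, 9, q, 7, 36), (x, 9, q, 7, 4), (x, 9, q, 7, 40), (y, 21, a, 19, 13), (y, 21, a, 19, 33)}
Selection F ≥ 20: {(b, 16, q, 34, 18), (b, 16, q, 34, 30), (b, 16, q, 34, 36), (b, 16, q, 34, 4), (b, 16, q, 34, 40)}
Projecting to C, G: {(18, q), (30, q), (36, q), (4, q), (40, q)}

{(18, q), (30, q), (36, q), (4, q), (40, q)}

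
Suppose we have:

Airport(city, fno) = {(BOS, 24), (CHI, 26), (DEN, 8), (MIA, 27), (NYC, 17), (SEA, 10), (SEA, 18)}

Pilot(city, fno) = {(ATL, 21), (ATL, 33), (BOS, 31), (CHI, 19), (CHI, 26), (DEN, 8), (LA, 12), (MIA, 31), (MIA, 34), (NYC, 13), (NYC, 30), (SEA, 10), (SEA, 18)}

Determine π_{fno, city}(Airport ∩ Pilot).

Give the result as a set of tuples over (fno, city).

{(10, SEA), (18, SEA), (26, CHI), (8, DEN)}

Set intersection of the two operands is {(CHI, 26), (DEN, 8), (SEA, 10), (SEA, 18)}.
Projecting to fno, city: {(10, SEA), (18, SEA), (26, CHI), (8, DEN)}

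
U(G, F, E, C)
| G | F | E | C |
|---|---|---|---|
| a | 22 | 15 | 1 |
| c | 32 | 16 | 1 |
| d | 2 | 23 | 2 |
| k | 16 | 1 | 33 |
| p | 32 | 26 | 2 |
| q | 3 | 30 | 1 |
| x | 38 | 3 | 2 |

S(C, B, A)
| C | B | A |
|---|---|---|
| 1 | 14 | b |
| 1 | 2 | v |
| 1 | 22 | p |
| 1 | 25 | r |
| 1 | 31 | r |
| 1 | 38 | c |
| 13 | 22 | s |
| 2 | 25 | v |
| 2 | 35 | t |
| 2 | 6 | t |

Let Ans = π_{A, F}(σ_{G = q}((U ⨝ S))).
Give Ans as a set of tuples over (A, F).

{(b, 3), (c, 3), (p, 3), (r, 3), (v, 3)}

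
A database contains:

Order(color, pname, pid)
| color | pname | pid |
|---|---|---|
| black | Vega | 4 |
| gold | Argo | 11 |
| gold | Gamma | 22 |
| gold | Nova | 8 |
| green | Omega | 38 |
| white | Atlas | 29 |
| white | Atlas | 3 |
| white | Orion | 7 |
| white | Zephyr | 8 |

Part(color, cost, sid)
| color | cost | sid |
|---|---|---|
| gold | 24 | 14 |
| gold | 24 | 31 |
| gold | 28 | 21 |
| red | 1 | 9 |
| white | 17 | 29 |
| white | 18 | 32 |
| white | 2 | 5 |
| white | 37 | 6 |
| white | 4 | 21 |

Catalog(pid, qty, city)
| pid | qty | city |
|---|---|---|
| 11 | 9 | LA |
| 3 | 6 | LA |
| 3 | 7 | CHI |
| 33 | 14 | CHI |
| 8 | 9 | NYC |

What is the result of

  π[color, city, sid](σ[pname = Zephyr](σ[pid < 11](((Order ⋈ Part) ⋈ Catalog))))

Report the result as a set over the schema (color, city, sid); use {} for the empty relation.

{(white, NYC, 21), (white, NYC, 29), (white, NYC, 32), (white, NYC, 5), (white, NYC, 6)}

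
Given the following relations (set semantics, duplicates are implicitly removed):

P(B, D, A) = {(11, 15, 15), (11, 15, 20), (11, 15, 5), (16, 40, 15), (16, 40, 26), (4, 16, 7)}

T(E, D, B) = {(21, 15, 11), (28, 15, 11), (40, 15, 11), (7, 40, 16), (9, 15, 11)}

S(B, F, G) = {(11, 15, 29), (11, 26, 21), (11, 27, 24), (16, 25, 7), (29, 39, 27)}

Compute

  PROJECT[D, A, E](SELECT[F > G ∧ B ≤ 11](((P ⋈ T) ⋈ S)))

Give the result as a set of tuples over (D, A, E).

{(15, 15, 21), (15, 15, 28), (15, 15, 40), (15, 15, 9), (15, 20, 21), (15, 20, 28), (15, 20, 40), (15, 20, 9), (15, 5, 21), (15, 5, 28), (15, 5, 40), (15, 5, 9)}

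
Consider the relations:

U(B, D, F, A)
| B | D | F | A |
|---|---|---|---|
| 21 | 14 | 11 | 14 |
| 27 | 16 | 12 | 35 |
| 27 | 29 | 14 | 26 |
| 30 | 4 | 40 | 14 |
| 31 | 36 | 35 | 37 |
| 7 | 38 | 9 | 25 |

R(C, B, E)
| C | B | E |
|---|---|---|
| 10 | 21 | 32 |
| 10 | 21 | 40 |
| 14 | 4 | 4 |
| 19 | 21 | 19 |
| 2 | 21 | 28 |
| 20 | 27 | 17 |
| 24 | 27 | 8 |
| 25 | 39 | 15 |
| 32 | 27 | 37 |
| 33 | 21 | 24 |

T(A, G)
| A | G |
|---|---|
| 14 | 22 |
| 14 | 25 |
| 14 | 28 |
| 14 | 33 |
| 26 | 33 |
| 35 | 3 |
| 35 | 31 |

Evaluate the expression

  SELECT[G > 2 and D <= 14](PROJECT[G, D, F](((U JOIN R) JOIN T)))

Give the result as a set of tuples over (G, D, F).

{(22, 14, 11), (25, 14, 11), (28, 14, 11), (33, 14, 11)}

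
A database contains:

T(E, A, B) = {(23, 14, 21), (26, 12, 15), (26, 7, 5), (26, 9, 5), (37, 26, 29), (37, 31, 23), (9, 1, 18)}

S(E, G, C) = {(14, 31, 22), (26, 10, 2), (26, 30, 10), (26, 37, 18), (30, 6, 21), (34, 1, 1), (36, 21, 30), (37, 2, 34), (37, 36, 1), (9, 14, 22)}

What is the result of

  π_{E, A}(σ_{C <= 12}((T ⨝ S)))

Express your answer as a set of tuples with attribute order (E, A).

{(26, 12), (26, 7), (26, 9), (37, 26), (37, 31)}

T ⋈ S (natural join on E): {(26, 12, 15, 10, 2), (26, 12, 15, 30, 10), (26, 12, 15, 37, 18), (26, 7, 5, 10, 2), (26, 7, 5, 30, 10), (26, 7, 5, 37, 18), (26, 9, 5, 10, 2), (26, 9, 5, 30, 10), (26, 9, 5, 37, 18), (37, 26, 29, 2, 34), (37, 26, 29, 36, 1), (37, 31, 23, 2, 34), (37, 31, 23, 36, 1), (9, 1, 18, 14, 22)}
Filtering on C <= 12 leaves {(26, 12, 15, 10, 2), (26, 12, 15, 30, 10), (26, 7, 5, 10, 2), (26, 7, 5, 30, 10), (26, 9, 5, 10, 2), (26, 9, 5, 30, 10), (37, 26, 29, 36, 1), (37, 31, 23, 36, 1)}.
Projecting to E, A (3 duplicate(s) eliminated): {(26, 12), (26, 7), (26, 9), (37, 26), (37, 31)}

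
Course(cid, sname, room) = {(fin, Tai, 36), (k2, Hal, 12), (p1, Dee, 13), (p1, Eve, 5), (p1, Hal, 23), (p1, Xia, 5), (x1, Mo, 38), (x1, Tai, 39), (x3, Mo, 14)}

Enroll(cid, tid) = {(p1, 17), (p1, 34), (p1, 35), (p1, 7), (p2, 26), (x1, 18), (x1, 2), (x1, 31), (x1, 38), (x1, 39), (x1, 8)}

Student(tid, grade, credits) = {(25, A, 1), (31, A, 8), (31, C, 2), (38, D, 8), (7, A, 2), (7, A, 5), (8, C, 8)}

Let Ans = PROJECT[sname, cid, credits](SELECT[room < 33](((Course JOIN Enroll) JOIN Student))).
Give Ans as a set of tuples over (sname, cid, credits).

{(Dee, p1, 2), (Dee, p1, 5), (Eve, p1, 2), (Eve, p1, 5), (Hal, p1, 2), (Hal, p1, 5), (Xia, p1, 2), (Xia, p1, 5)}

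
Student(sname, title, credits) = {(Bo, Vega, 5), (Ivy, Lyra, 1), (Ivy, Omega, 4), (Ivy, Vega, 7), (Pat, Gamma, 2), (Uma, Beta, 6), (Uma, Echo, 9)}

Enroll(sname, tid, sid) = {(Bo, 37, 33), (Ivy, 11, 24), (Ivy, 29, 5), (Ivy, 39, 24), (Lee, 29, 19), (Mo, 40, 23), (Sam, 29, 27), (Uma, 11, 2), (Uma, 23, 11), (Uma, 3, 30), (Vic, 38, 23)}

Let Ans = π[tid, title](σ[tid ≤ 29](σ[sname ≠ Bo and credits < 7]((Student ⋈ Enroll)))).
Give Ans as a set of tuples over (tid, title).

{(11, Beta), (11, Lyra), (11, Omega), (23, Beta), (29, Lyra), (29, Omega), (3, Beta)}

Joining Student and Enroll on sname yields {(Bo, Vega, 5, 37, 33), (Ivy, Lyra, 1, 11, 24), (Ivy, Lyra, 1, 29, 5), (Ivy, Lyra, 1, 39, 24), (Ivy, Omega, 4, 11, 24), (Ivy, Omega, 4, 29, 5), (Ivy, Omega, 4, 39, 24), (Ivy, Vega, 7, 11, 24), (Ivy, Vega, 7, 29, 5), (Ivy, Vega, 7, 39, 24), (Uma, Beta, 6, 11, 2), (Uma, Beta, 6, 23, 11), (Uma, Beta, 6, 3, 30), (Uma, Echo, 9, 11, 2), (Uma, Echo, 9, 23, 11), (Uma, Echo, 9, 3, 30)}.
σ[sname ≠ Bo and credits < 7]: keep tuples satisfying sname ≠ Bo and credits < 7 → {(Ivy, Lyra, 1, 11, 24), (Ivy, Lyra, 1, 29, 5), (Ivy, Lyra, 1, 39, 24), (Ivy, Omega, 4, 11, 24), (Ivy, Omega, 4, 29, 5), (Ivy, Omega, 4, 39, 24), (Uma, Beta, 6, 11, 2), (Uma, Beta, 6, 23, 11), (Uma, Beta, 6, 3, 30)}
σ[tid ≤ 29]: keep tuples satisfying tid ≤ 29 → {(Ivy, Lyra, 1, 11, 24), (Ivy, Lyra, 1, 29, 5), (Ivy, Omega, 4, 11, 24), (Ivy, Omega, 4, 29, 5), (Uma, Beta, 6, 11, 2), (Uma, Beta, 6, 23, 11), (Uma, Beta, 6, 3, 30)}
Projecting to tid, title: {(11, Beta), (11, Lyra), (11, Omega), (23, Beta), (29, Lyra), (29, Omega), (3, Beta)}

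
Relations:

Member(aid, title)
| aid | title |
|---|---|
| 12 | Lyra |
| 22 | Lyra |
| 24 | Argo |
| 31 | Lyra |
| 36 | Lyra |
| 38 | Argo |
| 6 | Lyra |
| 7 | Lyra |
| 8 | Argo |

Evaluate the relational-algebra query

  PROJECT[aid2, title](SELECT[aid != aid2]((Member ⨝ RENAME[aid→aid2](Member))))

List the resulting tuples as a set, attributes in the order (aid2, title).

ρ[aid→aid2]: schema becomes (aid2, title); tuples unchanged.
Joining Member and RENAME[aid→aid2](Member) on title yields {(12, Lyra, 12), (12, Lyra, 22), (12, Lyra, 31), (12, Lyra, 36), (12, Lyra, 6), (12, Lyra, 7), (22, Lyra, 12), (22, Lyra, 22), (22, Lyra, 31), (22, Lyra, 36), (22, Lyra, 6), (22, Lyra, 7), (24, Argo, 24), (24, Argo, 38), (24, Argo, 8), (31, Lyra, 12), (31, Lyra, 22), (31, Lyra, 31), (31, Lyra, 36), (31, Lyra, 6), (31, Lyra, 7), (36, Lyra, 12), (36, Lyra, 22), (36, Lyra, 31), (36, Lyra, 36), (36, Lyra, 6), (36, Lyra, 7), (38, Argo, 24), (38, Argo, 38), (38, Argo, 8), (6, Lyra, 12), (6, Lyra, 22), (6, Lyra, 31), (6, Lyra, 36), (6, Lyra, 6), (6, Lyra, 7), (7, Lyra, 12), (7, Lyra, 22), (7, Lyra, 31), (7, Lyra, 36), (7, Lyra, 6), (7, Lyra, 7), (8, Argo, 24), (8, Argo, 38), (8, Argo, 8)}.
Filtering on aid != aid2 leaves {(12, Lyra, 22), (12, Lyra, 31), (12, Lyra, 36), (12, Lyra, 6), (12, Lyra, 7), (22, Lyra, 12), (22, Lyra, 31), (22, Lyra, 36), (22, Lyra, 6), (22, Lyra, 7), (24, Argo, 38), (24, Argo, 8), (31, Lyra, 12), (31, Lyra, 22), (31, Lyra, 36), (31, Lyra, 6), (31, Lyra, 7), (36, Lyra, 12), (36, Lyra, 22), (36, Lyra, 31), (36, Lyra, 6), (36, Lyra, 7), (38, Argo, 24), (38, Argo, 8), (6, Lyra, 12), (6, Lyra, 22), (6, Lyra, 31), (6, Lyra, 36), (6, Lyra, 7), (7, Lyra, 12), (7, Lyra, 22), (7, Lyra, 31), (7, Lyra, 36), (7, Lyra, 6), (8, Argo, 24), (8, Argo, 38)}.
π[aid2, title]: project onto (aid2, title) (27 duplicate(s) eliminated) → {(12, Lyra), (22, Lyra), (24, Argo), (31, Lyra), (36, Lyra), (38, Argo), (6, Lyra), (7, Lyra), (8, Argo)}

{(12, Lyra), (22, Lyra), (24, Argo), (31, Lyra), (36, Lyra), (38, Argo), (6, Lyra), (7, Lyra), (8, Argo)}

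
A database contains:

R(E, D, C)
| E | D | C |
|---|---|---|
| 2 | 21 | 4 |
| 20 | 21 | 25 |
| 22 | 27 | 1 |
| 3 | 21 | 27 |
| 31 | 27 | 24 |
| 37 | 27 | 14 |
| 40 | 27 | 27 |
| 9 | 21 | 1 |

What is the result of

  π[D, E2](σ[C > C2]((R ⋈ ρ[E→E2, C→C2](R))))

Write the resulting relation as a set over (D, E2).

{(21, 2), (21, 20), (21, 9), (27, 22), (27, 31), (27, 37)}

ρ[E→E2, C→C2]: schema becomes (E2, D, C2); tuples unchanged.
Joining R and ρ[E→E2, C→C2](R) on D yields {(2, 21, 4, 2, 4), (2, 21, 4, 20, 25), (2, 21, 4, 3, 27), (2, 21, 4, 9, 1), (20, 21, 25, 2, 4), (20, 21, 25, 20, 25), (20, 21, 25, 3, 27), (20, 21, 25, 9, 1), (22, 27, 1, 22, 1), (22, 27, 1, 31, 24), (22, 27, 1, 37, 14), (22, 27, 1, 40, 27), (3, 21, 27, 2, 4), (3, 21, 27, 20, 25), (3, 21, 27, 3, 27), (3, 21, 27, 9, 1), (31, 27, 24, 22, 1), (31, 27, 24, 31, 24), (31, 27, 24, 37, 14), (31, 27, 24, 40, 27), (37, 27, 14, 22, 1), (37, 27, 14, 31, 24), (37, 27, 14, 37, 14), (37, 27, 14, 40, 27), (40, 27, 27, 22, 1), (40, 27, 27, 31, 24), (40, 27, 27, 37, 14), (40, 27, 27, 40, 27), (9, 21, 1, 2, 4), (9, 21, 1, 20, 25), (9, 21, 1, 3, 27), (9, 21, 1, 9, 1)}.
Filtering on C > C2 leaves {(2, 21, 4, 9, 1), (20, 21, 25, 2, 4), (20, 21, 25, 9, 1), (3, 21, 27, 2, 4), (3, 21, 27, 20, 25), (3, 21, 27, 9, 1), (31, 27, 24, 22, 1), (31, 27, 24, 37, 14), (37, 27, 14, 22, 1), (40, 27, 27, 22, 1), (40, 27, 27, 31, 24), (40, 27, 27, 37, 14)}.
π[D, E2]: project onto (D, E2) (6 duplicate(s) eliminated) → {(21, 2), (21, 20), (21, 9), (27, 22), (27, 31), (27, 37)}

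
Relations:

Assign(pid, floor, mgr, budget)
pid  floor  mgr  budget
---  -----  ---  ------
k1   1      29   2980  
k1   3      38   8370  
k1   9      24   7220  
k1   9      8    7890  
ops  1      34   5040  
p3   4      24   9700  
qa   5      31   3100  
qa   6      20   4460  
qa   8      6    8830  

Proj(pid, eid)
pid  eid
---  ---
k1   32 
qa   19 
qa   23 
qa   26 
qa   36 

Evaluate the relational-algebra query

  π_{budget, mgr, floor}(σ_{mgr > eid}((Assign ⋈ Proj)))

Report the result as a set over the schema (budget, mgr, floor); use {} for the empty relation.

Joining Assign and Proj on pid yields {(k1, 1, 29, 2980, 32), (k1, 3, 38, 8370, 32), (k1, 9, 24, 7220, 32), (k1, 9, 8, 7890, 32), (qa, 5, 31, 3100, 19), (qa, 5, 31, 3100, 23), (qa, 5, 31, 3100, 26), (qa, 5, 31, 3100, 36), (qa, 6, 20, 4460, 19), (qa, 6, 20, 4460, 23), (qa, 6, 20, 4460, 26), (qa, 6, 20, 4460, 36), (qa, 8, 6, 8830, 19), (qa, 8, 6, 8830, 23), (qa, 8, 6, 8830, 26), (qa, 8, 6, 8830, 36)}.
Selection mgr > eid: {(k1, 3, 38, 8370, 32), (qa, 5, 31, 3100, 19), (qa, 5, 31, 3100, 23), (qa, 5, 31, 3100, 26), (qa, 6, 20, 4460, 19)}
Projecting to budget, mgr, floor (2 duplicate(s) eliminated): {(3100, 31, 5), (4460, 20, 6), (8370, 38, 3)}

{(3100, 31, 5), (4460, 20, 6), (8370, 38, 3)}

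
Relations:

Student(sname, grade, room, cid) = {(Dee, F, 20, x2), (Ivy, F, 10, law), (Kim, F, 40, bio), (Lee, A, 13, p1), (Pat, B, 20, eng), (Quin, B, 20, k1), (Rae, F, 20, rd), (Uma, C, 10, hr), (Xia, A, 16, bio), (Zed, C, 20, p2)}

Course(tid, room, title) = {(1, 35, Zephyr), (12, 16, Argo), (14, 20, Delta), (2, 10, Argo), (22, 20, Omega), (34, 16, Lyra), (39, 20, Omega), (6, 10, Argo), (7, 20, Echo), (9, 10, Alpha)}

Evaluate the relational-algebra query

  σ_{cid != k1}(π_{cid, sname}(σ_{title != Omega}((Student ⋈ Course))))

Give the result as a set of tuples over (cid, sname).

{(bio, Xia), (eng, Pat), (hr, Uma), (law, Ivy), (p2, Zed), (rd, Rae), (x2, Dee)}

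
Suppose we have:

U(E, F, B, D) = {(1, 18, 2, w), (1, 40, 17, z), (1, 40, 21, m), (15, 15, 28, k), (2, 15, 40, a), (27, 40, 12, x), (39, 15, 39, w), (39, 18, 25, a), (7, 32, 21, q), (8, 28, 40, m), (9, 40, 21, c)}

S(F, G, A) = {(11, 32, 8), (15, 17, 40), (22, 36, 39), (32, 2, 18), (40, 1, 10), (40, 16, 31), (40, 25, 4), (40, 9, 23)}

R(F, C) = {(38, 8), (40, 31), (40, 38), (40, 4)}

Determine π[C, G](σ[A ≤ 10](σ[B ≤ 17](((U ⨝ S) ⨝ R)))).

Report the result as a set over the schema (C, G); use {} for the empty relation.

Joining U and S on F yields {(1, 40, 17, z, 1, 10), (1, 40, 17, z, 16, 31), (1, 40, 17, z, 25, 4), (1, 40, 17, z, 9, 23), (1, 40, 21, m, 1, 10), (1, 40, 21, m, 16, 31), (1, 40, 21, m, 25, 4), (1, 40, 21, m, 9, 23), (15, 15, 28, k, 17, 40), (2, 15, 40, a, 17, 40), (27, 40, 12, x, 1, 10), (27, 40, 12, x, 16, 31), (27, 40, 12, x, 25, 4), (27, 40, 12, x, 9, 23), (39, 15, 39, w, 17, 40), (7, 32, 21, q, 2, 18), (9, 40, 21, c, 1, 10), (9, 40, 21, c, 16, 31), (9, 40, 21, c, 25, 4), (9, 40, 21, c, 9, 23)}.
Joining (U ⨝ S) and R on F yields {(1, 40, 17, z, 1, 10, 31), (1, 40, 17, z, 1, 10, 38), (1, 40, 17, z, 1, 10, 4), (1, 40, 17, z, 16, 31, 31), (1, 40, 17, z, 16, 31, 38), (1, 40, 17, z, 16, 31, 4), (1, 40, 17, z, 25, 4, 31), (1, 40, 17, z, 25, 4, 38), (1, 40, 17, z, 25, 4, 4), (1, 40, 17, z, 9, 23, 31), (1, 40, 17, z, 9, 23, 38), (1, 40, 17, z, 9, 23, 4), (1, 40, 21, m, 1, 10, 31), (1, 40, 21, m, 1, 10, 38), (1, 40, 21, m, 1, 10, 4), (1, 40, 21, m, 16, 31, 31), (1, 40, 21, m, 16, 31, 38), (1, 40, 21, m, 16, 31, 4), (1, 40, 21, m, 25, 4, 31), (1, 40, 21, m, 25, 4, 38), (1, 40, 21, m, 25, 4, 4), (1, 40, 21, m, 9, 23, 31), (1, 40, 21, m, 9, 23, 38), (1, 40, 21, m, 9, 23, 4), (27, 40, 12, x, 1, 10, 31), (27, 40, 12, x, 1, 10, 38), (27, 40, 12, x, 1, 10, 4), (27, 40, 12, x, 16, 31, 31), (27, 40, 12, x, 16, 31, 38), (27, 40, 12, x, 16, 31, 4), (27, 40, 12, x, 25, 4, 31), (27, 40, 12, x, 25, 4, 38), (27, 40, 12, x, 25, 4, 4), (27, 40, 12, x, 9, 23, 31), (27, 40, 12, x, 9, 23, 38), (27, 40, 12, x, 9, 23, 4), (9, 40, 21, c, 1, 10, 31), (9, 40, 21, c, 1, 10, 38), (9, 40, 21, c, 1, 10, 4), (9, 40, 21, c, 16, 31, 31), (9, 40, 21, c, 16, 31, 38), (9, 40, 21, c, 16, 31, 4), (9, 40, 21, c, 25, 4, 31), (9, 40, 21, c, 25, 4, 38), (9, 40, 21, c, 25, 4, 4), (9, 40, 21, c, 9, 23, 31), (9, 40, 21, c, 9, 23, 38), (9, 40, 21, c, 9, 23, 4)}.
Filtering on B ≤ 17 leaves {(1, 40, 17, z, 1, 10, 31), (1, 40, 17, z, 1, 10, 38), (1, 40, 17, z, 1, 10, 4), (1, 40, 17, z, 16, 31, 31), (1, 40, 17, z, 16, 31, 38), (1, 40, 17, z, 16, 31, 4), (1, 40, 17, z, 25, 4, 31), (1, 40, 17, z, 25, 4, 38), (1, 40, 17, z, 25, 4, 4), (1, 40, 17, z, 9, 23, 31), (1, 40, 17, z, 9, 23, 38), (1, 40, 17, z, 9, 23, 4), (27, 40, 12, x, 1, 10, 31), (27, 40, 12, x, 1, 10, 38), (27, 40, 12, x, 1, 10, 4), (27, 40, 12, x, 16, 31, 31), (27, 40, 12, x, 16, 31, 38), (27, 40, 12, x, 16, 31, 4), (27, 40, 12, x, 25, 4, 31), (27, 40, 12, x, 25, 4, 38), (27, 40, 12, x, 25, 4, 4), (27, 40, 12, x, 9, 23, 31), (27, 40, 12, x, 9, 23, 38), (27, 40, 12, x, 9, 23, 4)}.
Filtering on A ≤ 10 leaves {(1, 40, 17, z, 1, 10, 31), (1, 40, 17, z, 1, 10, 38), (1, 40, 17, z, 1, 10, 4), (1, 40, 17, z, 25, 4, 31), (1, 40, 17, z, 25, 4, 38), (1, 40, 17, z, 25, 4, 4), (27, 40, 12, x, 1, 10, 31), (27, 40, 12, x, 1, 10, 38), (27, 40, 12, x, 1, 10, 4), (27, 40, 12, x, 25, 4, 31), (27, 40, 12, x, 25, 4, 38), (27, 40, 12, x, 25, 4, 4)}.
Keep only column(s) C, G (6 duplicate(s) eliminated): {(31, 1), (31, 25), (38, 1), (38, 25), (4, 1), (4, 25)}

{(31, 1), (31, 25), (38, 1), (38, 25), (4, 1), (4, 25)}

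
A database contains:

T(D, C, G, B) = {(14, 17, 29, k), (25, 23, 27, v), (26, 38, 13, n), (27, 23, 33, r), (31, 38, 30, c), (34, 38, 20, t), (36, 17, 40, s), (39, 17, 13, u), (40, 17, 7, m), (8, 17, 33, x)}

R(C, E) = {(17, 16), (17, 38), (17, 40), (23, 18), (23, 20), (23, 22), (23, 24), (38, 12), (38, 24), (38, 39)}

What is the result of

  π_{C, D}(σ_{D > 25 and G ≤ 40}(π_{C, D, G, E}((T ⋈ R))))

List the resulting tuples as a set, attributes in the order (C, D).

{(17, 36), (17, 39), (17, 40), (23, 27), (38, 26), (38, 31), (38, 34)}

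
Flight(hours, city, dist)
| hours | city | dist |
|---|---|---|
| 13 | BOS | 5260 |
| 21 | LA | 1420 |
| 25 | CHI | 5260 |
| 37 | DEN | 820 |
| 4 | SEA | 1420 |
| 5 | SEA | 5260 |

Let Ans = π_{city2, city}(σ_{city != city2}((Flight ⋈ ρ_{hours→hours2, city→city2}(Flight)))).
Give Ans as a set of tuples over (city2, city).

{(BOS, CHI), (BOS, SEA), (CHI, BOS), (CHI, SEA), (LA, SEA), (SEA, BOS), (SEA, CHI), (SEA, LA)}

ρ[hours→hours2, city→city2]: schema becomes (hours2, city2, dist); tuples unchanged.
Natural join on dist: {(13, BOS, 5260, 13, BOS), (13, BOS, 5260, 25, CHI), (13, BOS, 5260, 5, SEA), (21, LA, 1420, 21, LA), (21, LA, 1420, 4, SEA), (25, CHI, 5260, 13, BOS), (25, CHI, 5260, 25, CHI), (25, CHI, 5260, 5, SEA), (37, DEN, 820, 37, DEN), (4, SEA, 1420, 21, LA), (4, SEA, 1420, 4, SEA), (5, SEA, 5260, 13, BOS), (5, SEA, 5260, 25, CHI), (5, SEA, 5260, 5, SEA)}
σ[city != city2]: keep tuples satisfying city != city2 → {(13, BOS, 5260, 25, CHI), (13, BOS, 5260, 5, SEA), (21, LA, 1420, 4, SEA), (25, CHI, 5260, 13, BOS), (25, CHI, 5260, 5, SEA), (4, SEA, 1420, 21, LA), (5, SEA, 5260, 13, BOS), (5, SEA, 5260, 25, CHI)}
Projecting to city2, city: {(BOS, CHI), (BOS, SEA), (CHI, BOS), (CHI, SEA), (LA, SEA), (SEA, BOS), (SEA, CHI), (SEA, LA)}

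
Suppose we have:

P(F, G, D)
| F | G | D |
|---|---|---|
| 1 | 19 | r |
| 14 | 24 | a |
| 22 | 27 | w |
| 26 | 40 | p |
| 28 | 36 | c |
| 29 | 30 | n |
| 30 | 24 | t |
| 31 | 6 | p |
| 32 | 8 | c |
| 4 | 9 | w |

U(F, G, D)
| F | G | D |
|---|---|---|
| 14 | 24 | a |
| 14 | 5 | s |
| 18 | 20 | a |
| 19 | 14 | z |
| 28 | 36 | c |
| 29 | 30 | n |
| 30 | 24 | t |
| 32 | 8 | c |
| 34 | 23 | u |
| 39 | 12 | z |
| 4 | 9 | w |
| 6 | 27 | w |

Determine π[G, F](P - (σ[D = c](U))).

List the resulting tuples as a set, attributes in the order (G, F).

{(19, 1), (24, 14), (24, 30), (27, 22), (30, 29), (40, 26), (6, 31), (9, 4)}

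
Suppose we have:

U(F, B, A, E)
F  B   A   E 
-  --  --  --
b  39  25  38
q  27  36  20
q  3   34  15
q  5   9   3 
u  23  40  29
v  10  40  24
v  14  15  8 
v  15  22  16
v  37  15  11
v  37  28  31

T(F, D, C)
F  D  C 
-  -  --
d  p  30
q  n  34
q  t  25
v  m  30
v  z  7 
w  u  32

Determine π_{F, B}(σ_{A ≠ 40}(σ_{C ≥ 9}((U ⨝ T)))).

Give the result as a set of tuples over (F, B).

{(q, 27), (q, 3), (q, 5), (v, 14), (v, 15), (v, 37)}

Joining U and T on F yields {(q, 27, 36, 20, n, 34), (q, 27, 36, 20, t, 25), (q, 3, 34, 15, n, 34), (q, 3, 34, 15, t, 25), (q, 5, 9, 3, n, 34), (q, 5, 9, 3, t, 25), (v, 10, 40, 24, m, 30), (v, 10, 40, 24, z, 7), (v, 14, 15, 8, m, 30), (v, 14, 15, 8, z, 7), (v, 15, 22, 16, m, 30), (v, 15, 22, 16, z, 7), (v, 37, 15, 11, m, 30), (v, 37, 15, 11, z, 7), (v, 37, 28, 31, m, 30), (v, 37, 28, 31, z, 7)}.
σ[C ≥ 9]: keep tuples satisfying C ≥ 9 → {(q, 27, 36, 20, n, 34), (q, 27, 36, 20, t, 25), (q, 3, 34, 15, n, 34), (q, 3, 34, 15, t, 25), (q, 5, 9, 3, n, 34), (q, 5, 9, 3, t, 25), (v, 10, 40, 24, m, 30), (v, 14, 15, 8, m, 30), (v, 15, 22, 16, m, 30), (v, 37, 15, 11, m, 30), (v, 37, 28, 31, m, 30)}
σ[A ≠ 40]: keep tuples satisfying A ≠ 40 → {(q, 27, 36, 20, n, 34), (q, 27, 36, 20, t, 25), (q, 3, 34, 15, n, 34), (q, 3, 34, 15, t, 25), (q, 5, 9, 3, n, 34), (q, 5, 9, 3, t, 25), (v, 14, 15, 8, m, 30), (v, 15, 22, 16, m, 30), (v, 37, 15, 11, m, 30), (v, 37, 28, 31, m, 30)}
π[F, B]: project onto (F, B) (4 duplicate(s) eliminated) → {(q, 27), (q, 3), (q, 5), (v, 14), (v, 15), (v, 37)}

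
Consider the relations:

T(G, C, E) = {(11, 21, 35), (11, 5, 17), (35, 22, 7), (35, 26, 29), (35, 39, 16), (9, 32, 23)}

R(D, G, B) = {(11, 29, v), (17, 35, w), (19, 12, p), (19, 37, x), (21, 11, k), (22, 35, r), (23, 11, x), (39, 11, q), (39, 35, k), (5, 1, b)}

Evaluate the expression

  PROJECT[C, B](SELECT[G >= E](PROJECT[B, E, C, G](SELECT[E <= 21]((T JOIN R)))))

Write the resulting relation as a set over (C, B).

T ⋈ R (natural join on G): {(11, 21, 35, 21, k), (11, 21, 35, 23, x), (11, 21, 35, 39, q), (11, 5, 17, 21, k), (11, 5, 17, 23, x), (11, 5, 17, 39, q), (35, 22, 7, 17, w), (35, 22, 7, 22, r), (35, 22, 7, 39, k), (35, 26, 29, 17, w), (35, 26, 29, 22, r), (35, 26, 29, 39, k), (35, 39, 16, 17, w), (35, 39, 16, 22, r), (35, 39, 16, 39, k)}
Filtering on E <= 21 leaves {(11, 5, 17, 21, k), (11, 5, 17, 23, x), (11, 5, 17, 39, q), (35, 22, 7, 17, w), (35, 22, 7, 22, r), (35, 22, 7, 39, k), (35, 39, 16, 17, w), (35, 39, 16, 22, r), (35, 39, 16, 39, k)}.
π_{B, E, C, G} gives {(k, 16, 39, 35), (k, 17, 5, 11), (k, 7, 22, 35), (q, 17, 5, 11), (r, 16, 39, 35), (r, 7, 22, 35), (w, 16, 39, 35), (w, 7, 22, 35), (x, 17, 5, 11)}.
Filtering on G >= E leaves {(k, 16, 39, 35), (k, 7, 22, 35), (r, 16, 39, 35), (r, 7, 22, 35), (w, 16, 39, 35), (w, 7, 22, 35)}.
π_{C, B} gives {(22, k), (22, r), (22, w), (39, k), (39, r), (39, w)}.

{(22, k), (22, r), (22, w), (39, k), (39, r), (39, w)}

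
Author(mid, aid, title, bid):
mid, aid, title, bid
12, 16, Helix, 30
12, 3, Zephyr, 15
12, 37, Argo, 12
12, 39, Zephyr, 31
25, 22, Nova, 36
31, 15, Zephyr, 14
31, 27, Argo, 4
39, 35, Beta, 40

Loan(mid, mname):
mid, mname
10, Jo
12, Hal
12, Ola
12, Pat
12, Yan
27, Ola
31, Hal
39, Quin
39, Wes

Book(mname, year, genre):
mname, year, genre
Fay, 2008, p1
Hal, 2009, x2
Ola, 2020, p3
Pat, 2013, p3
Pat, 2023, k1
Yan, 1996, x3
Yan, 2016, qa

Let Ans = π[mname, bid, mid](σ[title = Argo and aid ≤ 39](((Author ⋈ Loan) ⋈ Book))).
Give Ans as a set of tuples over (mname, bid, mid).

{(Hal, 12, 12), (Hal, 4, 31), (Ola, 12, 12), (Pat, 12, 12), (Yan, 12, 12)}

Joining Author and Loan on mid yields {(12, 16, Helix, 30, Hal), (12, 16, Helix, 30, Ola), (12, 16, Helix, 30, Pat), (12, 16, Helix, 30, Yan), (12, 3, Zephyr, 15, Hal), (12, 3, Zephyr, 15, Ola), (12, 3, Zephyr, 15, Pat), (12, 3, Zephyr, 15, Yan), (12, 37, Argo, 12, Hal), (12, 37, Argo, 12, Ola), (12, 37, Argo, 12, Pat), (12, 37, Argo, 12, Yan), (12, 39, Zephyr, 31, Hal), (12, 39, Zephyr, 31, Ola), (12, 39, Zephyr, 31, Pat), (12, 39, Zephyr, 31, Yan), (31, 15, Zephyr, 14, Hal), (31, 27, Argo, 4, Hal), (39, 35, Beta, 40, Quin), (39, 35, Beta, 40, Wes)}.
Joining (Author ⋈ Loan) and Book on mname yields {(12, 16, Helix, 30, Hal, 2009, x2), (12, 16, Helix, 30, Ola, 2020, p3), (12, 16, Helix, 30, Pat, 2013, p3), (12, 16, Helix, 30, Pat, 2023, k1), (12, 16, Helix, 30, Yan, 1996, x3), (12, 16, Helix, 30, Yan, 2016, qa), (12, 3, Zephyr, 15, Hal, 2009, x2), (12, 3, Zephyr, 15, Ola, 2020, p3), (12, 3, Zephyr, 15, Pat, 2013, p3), (12, 3, Zephyr, 15, Pat, 2023, k1), (12, 3, Zephyr, 15, Yan, 1996, x3), (12, 3, Zephyr, 15, Yan, 2016, qa), (12, 37, Argo, 12, Hal, 2009, x2), (12, 37, Argo, 12, Ola, 2020, p3), (12, 37, Argo, 12, Pat, 2013, p3), (12, 37, Argo, 12, Pat, 2023, k1), (12, 37, Argo, 12, Yan, 1996, x3), (12, 37, Argo, 12, Yan, 2016, qa), (12, 39, Zephyr, 31, Hal, 2009, x2), (12, 39, Zephyr, 31, Ola, 2020, p3), (12, 39, Zephyr, 31, Pat, 2013, p3), (12, 39, Zephyr, 31, Pat, 2023, k1), (12, 39, Zephyr, 31, Yan, 1996, x3), (12, 39, Zephyr, 31, Yan, 2016, qa), (31, 15, Zephyr, 14, Hal, 2009, x2), (31, 27, Argo, 4, Hal, 2009, x2)}.
Filtering on title = Argo and aid ≤ 39 leaves {(12, 37, Argo, 12, Hal, 2009, x2), (12, 37, Argo, 12, Ola, 2020, p3), (12, 37, Argo, 12, Pat, 2013, p3), (12, 37, Argo, 12, Pat, 2023, k1), (12, 37, Argo, 12, Yan, 1996, x3), (12, 37, Argo, 12, Yan, 2016, qa), (31, 27, Argo, 4, Hal, 2009, x2)}.
Keep only column(s) mname, bid, mid (2 duplicate(s) eliminated): {(Hal, 12, 12), (Hal, 4, 31), (Ola, 12, 12), (Pat, 12, 12), (Yan, 12, 12)}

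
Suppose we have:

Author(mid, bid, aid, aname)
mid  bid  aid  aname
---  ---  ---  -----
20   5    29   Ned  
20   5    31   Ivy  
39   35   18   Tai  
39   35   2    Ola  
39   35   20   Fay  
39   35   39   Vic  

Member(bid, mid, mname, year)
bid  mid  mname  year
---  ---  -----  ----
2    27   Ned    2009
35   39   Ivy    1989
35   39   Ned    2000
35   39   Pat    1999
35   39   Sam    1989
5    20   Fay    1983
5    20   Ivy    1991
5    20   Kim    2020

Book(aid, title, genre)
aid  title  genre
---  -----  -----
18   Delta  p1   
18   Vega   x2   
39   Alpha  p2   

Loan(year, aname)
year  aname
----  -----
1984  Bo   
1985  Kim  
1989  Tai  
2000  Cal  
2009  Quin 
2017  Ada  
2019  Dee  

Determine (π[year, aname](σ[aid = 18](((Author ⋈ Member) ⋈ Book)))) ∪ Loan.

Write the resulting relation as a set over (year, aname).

{(1984, Bo), (1985, Kim), (1989, Tai), (1999, Tai), (2000, Cal), (2000, Tai), (2009, Quin), (2017, Ada), (2019, Dee)}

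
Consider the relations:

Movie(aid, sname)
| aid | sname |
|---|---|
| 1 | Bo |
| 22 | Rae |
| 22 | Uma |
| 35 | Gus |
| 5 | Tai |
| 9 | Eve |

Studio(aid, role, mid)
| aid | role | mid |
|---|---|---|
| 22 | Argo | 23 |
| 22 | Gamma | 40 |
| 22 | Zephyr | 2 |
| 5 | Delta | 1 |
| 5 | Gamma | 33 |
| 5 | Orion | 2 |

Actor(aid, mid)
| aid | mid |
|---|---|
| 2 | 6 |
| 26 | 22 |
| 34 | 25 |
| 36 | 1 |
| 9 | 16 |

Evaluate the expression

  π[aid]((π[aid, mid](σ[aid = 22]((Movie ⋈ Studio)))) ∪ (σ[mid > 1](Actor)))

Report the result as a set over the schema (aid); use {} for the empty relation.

Movie ⋈ Studio (natural join on aid): {(22, Rae, Argo, 23), (22, Rae, Gamma, 40), (22, Rae, Zephyr, 2), (22, Uma, Argo, 23), (22, Uma, Gamma, 40), (22, Uma, Zephyr, 2), (5, Tai, Delta, 1), (5, Tai, Gamma, 33), (5, Tai, Orion, 2)}
σ[aid = 22]: keep tuples satisfying aid = 22 → {(22, Rae, Argo, 23), (22, Rae, Gamma, 40), (22, Rae, Zephyr, 2), (22, Uma, Argo, 23), (22, Uma, Gamma, 40), (22, Uma, Zephyr, 2)}
π_{aid, mid} gives {(22, 2), (22, 23), (22, 40)} (3 duplicate(s) eliminated).
σ[mid > 1]: keep tuples satisfying mid > 1 → {(2, 6), (26, 22), (34, 25), (9, 16)}
Union: {(22, 2), (22, 23), (22, 40)} with {(2, 6), (26, 22), (34, 25), (9, 16)} → {(2, 6), (22, 2), (22, 23), (22, 40), (26, 22), (34, 25), (9, 16)}
π_{aid} gives {2, 22, 26, 34, 9} (2 duplicate(s) eliminated).

{2, 22, 26, 34, 9}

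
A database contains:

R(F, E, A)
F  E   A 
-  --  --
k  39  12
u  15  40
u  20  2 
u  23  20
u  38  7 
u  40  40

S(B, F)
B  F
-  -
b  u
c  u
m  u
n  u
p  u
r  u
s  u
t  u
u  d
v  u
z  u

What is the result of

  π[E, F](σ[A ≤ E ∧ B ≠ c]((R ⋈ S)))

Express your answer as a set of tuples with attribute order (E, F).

{(20, u), (23, u), (38, u), (40, u)}

R ⋈ S (natural join on F): {(u, 15, 40, b), (u, 15, 40, c), (u, 15, 40, m), (u, 15, 40, n), (u, 15, 40, p), (u, 15, 40, r), (u, 15, 40, s), (u, 15, 40, t), (u, 15, 40, v), (u, 15, 40, z), (u, 20, 2, b), (u, 20, 2, c), (u, 20, 2, m), (u, 20, 2, n), (u, 20, 2, p), (u, 20, 2, r), (u, 20, 2, s), (u, 20, 2, t), (u, 20, 2, v), (u, 20, 2, z), (u, 23, 20, b), (u, 23, 20, c), (u, 23, 20, m), (u, 23, 20, n), (u, 23, 20, p), (u, 23, 20, r), (u, 23, 20, s), (u, 23, 20, t), (u, 23, 20, v), (u, 23, 20, z), (u, 38, 7, b), (u, 38, 7, c), (u, 38, 7, m), (u, 38, 7, n), (u, 38, 7, p), (u, 38, 7, r), (u, 38, 7, s), (u, 38, 7, t), (u, 38, 7, v), (u, 38, 7, z), (u, 40, 40, b), (u, 40, 40, c), (u, 40, 40, m), (u, 40, 40, n), (u, 40, 40, p), (u, 40, 40, r), (u, 40, 40, s), (u, 40, 40, t), (u, 40, 40, v), (u, 40, 40, z)}
Selection A ≤ E ∧ B ≠ c: {(u, 20, 2, b), (u, 20, 2, m), (u, 20, 2, n), (u, 20, 2, p), (u, 20, 2, r), (u, 20, 2, s), (u, 20, 2, t), (u, 20, 2, v), (u, 20, 2, z), (u, 23, 20, b), (u, 23, 20, m), (u, 23, 20, n), (u, 23, 20, p), (u, 23, 20, r), (u, 23, 20, s), (u, 23, 20, t), (u, 23, 20, v), (u, 23, 20, z), (u, 38, 7, b), (u, 38, 7, m), (u, 38, 7, n), (u, 38, 7, p), (u, 38, 7, r), (u, 38, 7, s), (u, 38, 7, t), (u, 38, 7, v), (u, 38, 7, z), (u, 40, 40, b), (u, 40, 40, m), (u, 40, 40, n), (u, 40, 40, p), (u, 40, 40, r), (u, 40, 40, s), (u, 40, 40, t), (u, 40, 40, v), (u, 40, 40, z)}
π_{E, F} gives {(20, u), (23, u), (38, u), (40, u)} (32 duplicate(s) eliminated).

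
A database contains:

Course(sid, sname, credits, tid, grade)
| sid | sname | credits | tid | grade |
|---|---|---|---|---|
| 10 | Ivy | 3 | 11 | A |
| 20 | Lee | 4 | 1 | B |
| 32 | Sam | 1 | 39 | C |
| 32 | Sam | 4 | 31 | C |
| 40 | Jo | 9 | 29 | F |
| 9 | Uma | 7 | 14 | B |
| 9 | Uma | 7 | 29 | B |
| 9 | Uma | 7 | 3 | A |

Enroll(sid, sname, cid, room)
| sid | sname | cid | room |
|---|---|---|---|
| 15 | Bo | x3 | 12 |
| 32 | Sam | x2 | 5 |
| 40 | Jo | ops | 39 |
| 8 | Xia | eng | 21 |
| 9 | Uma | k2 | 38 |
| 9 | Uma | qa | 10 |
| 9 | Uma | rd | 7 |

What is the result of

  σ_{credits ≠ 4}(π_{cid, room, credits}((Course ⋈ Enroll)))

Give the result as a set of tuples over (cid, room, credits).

Natural join on sid, sname: {(32, Sam, 1, 39, C, x2, 5), (32, Sam, 4, 31, C, x2, 5), (40, Jo, 9, 29, F, ops, 39), (9, Uma, 7, 14, B, k2, 38), (9, Uma, 7, 14, B, qa, 10), (9, Uma, 7, 14, B, rd, 7), (9, Uma, 7, 29, B, k2, 38), (9, Uma, 7, 29, B, qa, 10), (9, Uma, 7, 29, B, rd, 7), (9, Uma, 7, 3, A, k2, 38), (9, Uma, 7, 3, A, qa, 10), (9, Uma, 7, 3, A, rd, 7)}
Projecting to cid, room, credits (6 duplicate(s) eliminated): {(k2, 38, 7), (ops, 39, 9), (qa, 10, 7), (rd, 7, 7), (x2, 5, 1), (x2, 5, 4)}
Apply σ_{credits ≠ 4}; surviving tuples: {(k2, 38, 7), (ops, 39, 9), (qa, 10, 7), (rd, 7, 7), (x2, 5, 1)}

{(k2, 38, 7), (ops, 39, 9), (qa, 10, 7), (rd, 7, 7), (x2, 5, 1)}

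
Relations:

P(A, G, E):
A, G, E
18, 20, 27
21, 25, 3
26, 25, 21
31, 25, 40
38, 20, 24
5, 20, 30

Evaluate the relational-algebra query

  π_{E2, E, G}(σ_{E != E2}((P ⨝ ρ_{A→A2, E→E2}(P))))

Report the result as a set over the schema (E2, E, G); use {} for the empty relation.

ρ[A→A2, E→E2]: schema becomes (A2, G, E2); tuples unchanged.
P ⋈ ρ_{A→A2, E→E2}(P) (natural join on G): {(18, 20, 27, 18, 27), (18, 20, 27, 38, 24), (18, 20, 27, 5, 30), (21, 25, 3, 21, 3), (21, 25, 3, 26, 21), (21, 25, 3, 31, 40), (26, 25, 21, 21, 3), (26, 25, 21, 26, 21), (26, 25, 21, 31, 40), (31, 25, 40, 21, 3), (31, 25, 40, 26, 21), (31, 25, 40, 31, 40), (38, 20, 24, 18, 27), (38, 20, 24, 38, 24), (38, 20, 24, 5, 30), (5, 20, 30, 18, 27), (5, 20, 30, 38, 24), (5, 20, 30, 5, 30)}
Apply σ_{E != E2}; surviving tuples: {(18, 20, 27, 38, 24), (18, 20, 27, 5, 30), (21, 25, 3, 26, 21), (21, 25, 3, 31, 40), (26, 25, 21, 21, 3), (26, 25, 21, 31, 40), (31, 25, 40, 21, 3), (31, 25, 40, 26, 21), (38, 20, 24, 18, 27), (38, 20, 24, 5, 30), (5, 20, 30, 18, 27), (5, 20, 30, 38, 24)}
Keep only column(s) E2, E, G: {(21, 3, 25), (21, 40, 25), (24, 27, 20), (24, 30, 20), (27, 24, 20), (27, 30, 20), (3, 21, 25), (3, 40, 25), (30, 24, 20), (30, 27, 20), (40, 21, 25), (40, 3, 25)}

{(21, 3, 25), (21, 40, 25), (24, 27, 20), (24, 30, 20), (27, 24, 20), (27, 30, 20), (3, 21, 25), (3, 40, 25), (30, 24, 20), (30, 27, 20), (40, 21, 25), (40, 3, 25)}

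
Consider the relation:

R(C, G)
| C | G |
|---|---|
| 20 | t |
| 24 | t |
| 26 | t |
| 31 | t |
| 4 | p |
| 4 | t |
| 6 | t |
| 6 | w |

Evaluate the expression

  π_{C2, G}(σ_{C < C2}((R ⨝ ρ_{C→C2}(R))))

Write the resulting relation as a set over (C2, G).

{(20, t), (24, t), (26, t), (31, t), (6, t)}

ρ[C→C2]: schema becomes (C2, G); tuples unchanged.
Natural join on G: {(20, t, 20), (20, t, 24), (20, t, 26), (20, t, 31), (20, t, 4), (20, t, 6), (24, t, 20), (24, t, 24), (24, t, 26), (24, t, 31), (24, t, 4), (24, t, 6), (26, t, 20), (26, t, 24), (26, t, 26), (26, t, 31), (26, t, 4), (26, t, 6), (31, t, 20), (31, t, 24), (31, t, 26), (31, t, 31), (31, t, 4), (31, t, 6), (4, p, 4), (4, t, 20), (4, t, 24), (4, t, 26), (4, t, 31), (4, t, 4), (4, t, 6), (6, t, 20), (6, t, 24), (6, t, 26), (6, t, 31), (6, t, 4), (6, t, 6), (6, w, 6)}
σ[C < C2]: keep tuples satisfying C < C2 → {(20, t, 24), (20, t, 26), (20, t, 31), (24, t, 26), (24, t, 31), (26, t, 31), (4, t, 20), (4, t, 24), (4, t, 26), (4, t, 31), (4, t, 6), (6, t, 20), (6, t, 24), (6, t, 26), (6, t, 31)}
Keep only column(s) C2, G (10 duplicate(s) eliminated): {(20, t), (24, t), (26, t), (31, t), (6, t)}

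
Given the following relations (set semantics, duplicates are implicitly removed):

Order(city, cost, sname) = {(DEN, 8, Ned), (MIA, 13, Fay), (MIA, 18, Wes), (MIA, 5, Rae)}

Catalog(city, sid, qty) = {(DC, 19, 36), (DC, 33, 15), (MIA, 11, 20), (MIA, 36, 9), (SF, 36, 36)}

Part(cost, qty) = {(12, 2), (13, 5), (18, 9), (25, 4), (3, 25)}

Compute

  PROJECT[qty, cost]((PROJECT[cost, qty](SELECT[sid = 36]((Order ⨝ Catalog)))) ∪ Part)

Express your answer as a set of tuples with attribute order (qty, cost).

Natural join on city: {(MIA, 13, Fay, 11, 20), (MIA, 13, Fay, 36, 9), (MIA, 18, Wes, 11, 20), (MIA, 18, Wes, 36, 9), (MIA, 5, Rae, 11, 20), (MIA, 5, Rae, 36, 9)}
Selection sid = 36: {(MIA, 13, Fay, 36, 9), (MIA, 18, Wes, 36, 9), (MIA, 5, Rae, 36, 9)}
π[cost, qty]: project onto (cost, qty) → {(13, 9), (18, 9), (5, 9)}
Set union of the two operands is {(12, 2), (13, 5), (13, 9), (18, 9), (25, 4), (3, 25), (5, 9)}.
π[qty, cost]: project onto (qty, cost) → {(2, 12), (25, 3), (4, 25), (5, 13), (9, 13), (9, 18), (9, 5)}

{(2, 12), (25, 3), (4, 25), (5, 13), (9, 13), (9, 18), (9, 5)}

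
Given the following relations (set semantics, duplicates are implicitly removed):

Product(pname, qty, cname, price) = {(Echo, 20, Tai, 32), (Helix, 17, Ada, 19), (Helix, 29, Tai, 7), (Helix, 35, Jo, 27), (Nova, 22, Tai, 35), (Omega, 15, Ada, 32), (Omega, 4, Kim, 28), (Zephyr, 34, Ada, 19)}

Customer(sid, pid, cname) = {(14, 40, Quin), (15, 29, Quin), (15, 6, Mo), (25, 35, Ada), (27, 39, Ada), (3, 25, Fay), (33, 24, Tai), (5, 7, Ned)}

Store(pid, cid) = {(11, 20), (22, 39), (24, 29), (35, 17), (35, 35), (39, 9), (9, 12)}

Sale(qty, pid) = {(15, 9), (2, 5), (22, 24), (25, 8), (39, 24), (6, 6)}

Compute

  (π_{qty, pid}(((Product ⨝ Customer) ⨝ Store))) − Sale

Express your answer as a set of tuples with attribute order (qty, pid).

{(15, 35), (15, 39), (17, 35), (17, 39), (20, 24), (29, 24), (34, 35), (34, 39)}

Product ⋈ Customer (natural join on cname): {(Echo, 20, Tai, 32, 33, 24), (Helix, 17, Ada, 19, 25, 35), (Helix, 17, Ada, 19, 27, 39), (Helix, 29, Tai, 7, 33, 24), (Nova, 22, Tai, 35, 33, 24), (Omega, 15, Ada, 32, 25, 35), (Omega, 15, Ada, 32, 27, 39), (Zephyr, 34, Ada, 19, 25, 35), (Zephyr, 34, Ada, 19, 27, 39)}
(Product ⨝ Customer) ⋈ Store (natural join on pid): {(Echo, 20, Tai, 32, 33, 24, 29), (Helix, 17, Ada, 19, 25, 35, 17), (Helix, 17, Ada, 19, 25, 35, 35), (Helix, 17, Ada, 19, 27, 39, 9), (Helix, 29, Tai, 7, 33, 24, 29), (Nova, 22, Tai, 35, 33, 24, 29), (Omega, 15, Ada, 32, 25, 35, 17), (Omega, 15, Ada, 32, 25, 35, 35), (Omega, 15, Ada, 32, 27, 39, 9), (Zephyr, 34, Ada, 19, 25, 35, 17), (Zephyr, 34, Ada, 19, 25, 35, 35), (Zephyr, 34, Ada, 19, 27, 39, 9)}
π[qty, pid]: project onto (qty, pid) (3 duplicate(s) eliminated) → {(15, 35), (15, 39), (17, 35), (17, 39), (20, 24), (22, 24), (29, 24), (34, 35), (34, 39)}
Taking the difference: {(15, 35), (15, 39), (17, 35), (17, 39), (20, 24), (29, 24), (34, 35), (34, 39)}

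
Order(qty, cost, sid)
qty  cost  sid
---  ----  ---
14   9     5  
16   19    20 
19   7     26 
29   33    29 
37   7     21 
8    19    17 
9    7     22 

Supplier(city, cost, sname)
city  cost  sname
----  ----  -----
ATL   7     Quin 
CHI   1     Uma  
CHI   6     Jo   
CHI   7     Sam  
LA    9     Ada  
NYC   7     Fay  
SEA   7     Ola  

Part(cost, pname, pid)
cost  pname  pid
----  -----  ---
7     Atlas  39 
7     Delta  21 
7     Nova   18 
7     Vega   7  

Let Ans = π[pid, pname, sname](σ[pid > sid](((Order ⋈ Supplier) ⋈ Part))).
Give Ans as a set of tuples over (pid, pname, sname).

Natural join on cost: {(14, 9, 5, LA, Ada), (19, 7, 26, ATL, Quin), (19, 7, 26, CHI, Sam), (19, 7, 26, NYC, Fay), (19, 7, 26, SEA, Ola), (37, 7, 21, ATL, Quin), (37, 7, 21, CHI, Sam), (37, 7, 21, NYC, Fay), (37, 7, 21, SEA, Ola), (9, 7, 22, ATL, Quin), (9, 7, 22, CHI, Sam), (9, 7, 22, NYC, Fay), (9, 7, 22, SEA, Ola)}
Natural join on cost: {(19, 7, 26, ATL, Quin, Atlas, 39), (19, 7, 26, ATL, Quin, Delta, 21), (19, 7, 26, ATL, Quin, Nova, 18), (19, 7, 26, ATL, Quin, Vega, 7), (19, 7, 26, CHI, Sam, Atlas, 39), (19, 7, 26, CHI, Sam, Delta, 21), (19, 7, 26, CHI, Sam, Nova, 18), (19, 7, 26, CHI, Sam, Vega, 7), (19, 7, 26, NYC, Fay, Atlas, 39), (19, 7, 26, NYC, Fay, Delta, 21), (19, 7, 26, NYC, Fay, Nova, 18), (19, 7, 26, NYC, Fay, Vega, 7), (19, 7, 26, SEA, Ola, Atlas, 39), (19, 7, 26, SEA, Ola, Delta, 21), (19, 7, 26, SEA, Ola, Nova, 18), (19, 7, 26, SEA, Ola, Vega, 7), (37, 7, 21, ATL, Quin, Atlas, 39), (37, 7, 21, ATL, Quin, Delta, 21), (37, 7, 21, ATL, Quin, Nova, 18), (37, 7, 21, ATL, Quin, Vega, 7), (37, 7, 21, CHI, Sam, Atlas, 39), (37, 7, 21, CHI, Sam, Delta, 21), (37, 7, 21, CHI, Sam, Nova, 18), (37, 7, 21, CHI, Sam, Vega, 7), (37, 7, 21, NYC, Fay, Atlas, 39), (37, 7, 21, NYC, Fay, Delta, 21), (37, 7, 21, NYC, Fay, Nova, 18), (37, 7, 21, NYC, Fay, Vega, 7), (37, 7, 21, SEA, Ola, Atlas, 39), (37, 7, 21, SEA, Ola, Delta, 21), (37, 7, 21, SEA, Ola, Nova, 18), (37, 7, 21, SEA, Ola, Vega, 7), (9, 7, 22, ATL, Quin, Atlas, 39), (9, 7, 22, ATL, Quin, Delta, 21), (9, 7, 22, ATL, Quin, Nova, 18), (9, 7, 22, ATL, Quin, Vega, 7), (9, 7, 22, CHI, Sam, Atlas, 39), (9, 7, 22, CHI, Sam, Delta, 21), (9, 7, 22, CHI, Sam, Nova, 18), (9, 7, 22, CHI, Sam, Vega, 7), (9, 7, 22, NYC, Fay, Atlas, 39), (9, 7, 22, NYC, Fay, Delta, 21), (9, 7, 22, NYC, Fay, Nova, 18), (9, 7, 22, NYC, Fay, Vega, 7), (9, 7, 22, SEA, Ola, Atlas, 39), (9, 7, 22, SEA, Ola, Delta, 21), (9, 7, 22, SEA, Ola, Nova, 18), (9, 7, 22, SEA, Ola, Vega, 7)}
Selection pid > sid: {(19, 7, 26, ATL, Quin, Atlas, 39), (19, 7, 26, CHI, Sam, Atlas, 39), (19, 7, 26, NYC, Fay, Atlas, 39), (19, 7, 26, SEA, Ola, Atlas, 39), (37, 7, 21, ATL, Quin, Atlas, 39), (37, 7, 21, CHI, Sam, Atlas, 39), (37, 7, 21, NYC, Fay, Atlas, 39), (37, 7, 21, SEA, Ola, Atlas, 39), (9, 7, 22, ATL, Quin, Atlas, 39), (9, 7, 22, CHI, Sam, Atlas, 39), (9, 7, 22, NYC, Fay, Atlas, 39), (9, 7, 22, SEA, Ola, Atlas, 39)}
Projecting to pid, pname, sname (8 duplicate(s) eliminated): {(39, Atlas, Fay), (39, Atlas, Ola), (39, Atlas, Quin), (39, Atlas, Sam)}

{(39, Atlas, Fay), (39, Atlas, Ola), (39, Atlas, Quin), (39, Atlas, Sam)}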